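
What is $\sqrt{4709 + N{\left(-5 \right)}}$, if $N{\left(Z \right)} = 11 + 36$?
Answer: $2 \sqrt{1189} \approx 68.964$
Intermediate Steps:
$N{\left(Z \right)} = 47$
$\sqrt{4709 + N{\left(-5 \right)}} = \sqrt{4709 + 47} = \sqrt{4756} = 2 \sqrt{1189}$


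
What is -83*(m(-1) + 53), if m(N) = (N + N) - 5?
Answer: -3818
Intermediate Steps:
m(N) = -5 + 2*N (m(N) = 2*N - 5 = -5 + 2*N)
-83*(m(-1) + 53) = -83*((-5 + 2*(-1)) + 53) = -83*((-5 - 2) + 53) = -83*(-7 + 53) = -83*46 = -3818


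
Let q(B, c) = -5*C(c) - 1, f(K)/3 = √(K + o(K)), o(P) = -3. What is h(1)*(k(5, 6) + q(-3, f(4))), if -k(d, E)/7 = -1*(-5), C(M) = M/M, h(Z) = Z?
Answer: -41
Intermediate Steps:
C(M) = 1
k(d, E) = -35 (k(d, E) = -(-7)*(-5) = -7*5 = -35)
f(K) = 3*√(-3 + K) (f(K) = 3*√(K - 3) = 3*√(-3 + K))
q(B, c) = -6 (q(B, c) = -5*1 - 1 = -5 - 1 = -6)
h(1)*(k(5, 6) + q(-3, f(4))) = 1*(-35 - 6) = 1*(-41) = -41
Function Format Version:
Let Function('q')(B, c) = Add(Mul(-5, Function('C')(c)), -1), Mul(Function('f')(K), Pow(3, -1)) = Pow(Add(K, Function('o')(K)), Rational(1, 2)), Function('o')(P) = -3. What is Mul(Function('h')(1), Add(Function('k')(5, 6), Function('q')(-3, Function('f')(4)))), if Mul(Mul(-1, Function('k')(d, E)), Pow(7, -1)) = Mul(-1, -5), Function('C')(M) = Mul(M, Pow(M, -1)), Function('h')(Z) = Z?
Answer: -41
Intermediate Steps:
Function('C')(M) = 1
Function('k')(d, E) = -35 (Function('k')(d, E) = Mul(-7, Mul(-1, -5)) = Mul(-7, 5) = -35)
Function('f')(K) = Mul(3, Pow(Add(-3, K), Rational(1, 2))) (Function('f')(K) = Mul(3, Pow(Add(K, -3), Rational(1, 2))) = Mul(3, Pow(Add(-3, K), Rational(1, 2))))
Function('q')(B, c) = -6 (Function('q')(B, c) = Add(Mul(-5, 1), -1) = Add(-5, -1) = -6)
Mul(Function('h')(1), Add(Function('k')(5, 6), Function('q')(-3, Function('f')(4)))) = Mul(1, Add(-35, -6)) = Mul(1, -41) = -41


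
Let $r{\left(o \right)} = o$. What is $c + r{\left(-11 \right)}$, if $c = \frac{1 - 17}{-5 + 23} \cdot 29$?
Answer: $- \frac{331}{9} \approx -36.778$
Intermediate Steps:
$c = - \frac{232}{9}$ ($c = - \frac{16}{18} \cdot 29 = \left(-16\right) \frac{1}{18} \cdot 29 = \left(- \frac{8}{9}\right) 29 = - \frac{232}{9} \approx -25.778$)
$c + r{\left(-11 \right)} = - \frac{232}{9} - 11 = - \frac{331}{9}$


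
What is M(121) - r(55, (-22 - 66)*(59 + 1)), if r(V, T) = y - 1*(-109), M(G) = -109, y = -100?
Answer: -118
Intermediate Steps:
r(V, T) = 9 (r(V, T) = -100 - 1*(-109) = -100 + 109 = 9)
M(121) - r(55, (-22 - 66)*(59 + 1)) = -109 - 1*9 = -109 - 9 = -118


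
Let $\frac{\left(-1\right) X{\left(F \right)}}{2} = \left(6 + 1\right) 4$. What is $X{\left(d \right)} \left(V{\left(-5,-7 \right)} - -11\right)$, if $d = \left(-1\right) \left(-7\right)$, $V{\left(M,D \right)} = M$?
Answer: $-336$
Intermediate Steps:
$d = 7$
$X{\left(F \right)} = -56$ ($X{\left(F \right)} = - 2 \left(6 + 1\right) 4 = - 2 \cdot 7 \cdot 4 = \left(-2\right) 28 = -56$)
$X{\left(d \right)} \left(V{\left(-5,-7 \right)} - -11\right) = - 56 \left(-5 - -11\right) = - 56 \left(-5 + \left(-5 + 16\right)\right) = - 56 \left(-5 + 11\right) = \left(-56\right) 6 = -336$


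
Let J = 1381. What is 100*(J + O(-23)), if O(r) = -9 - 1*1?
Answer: 137100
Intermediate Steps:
O(r) = -10 (O(r) = -9 - 1 = -10)
100*(J + O(-23)) = 100*(1381 - 10) = 100*1371 = 137100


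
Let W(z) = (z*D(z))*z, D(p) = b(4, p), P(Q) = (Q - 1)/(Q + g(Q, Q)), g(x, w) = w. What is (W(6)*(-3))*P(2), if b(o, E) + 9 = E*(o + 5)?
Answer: -1215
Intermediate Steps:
b(o, E) = -9 + E*(5 + o) (b(o, E) = -9 + E*(o + 5) = -9 + E*(5 + o))
P(Q) = (-1 + Q)/(2*Q) (P(Q) = (Q - 1)/(Q + Q) = (-1 + Q)/((2*Q)) = (-1 + Q)*(1/(2*Q)) = (-1 + Q)/(2*Q))
D(p) = -9 + 9*p (D(p) = -9 + 5*p + p*4 = -9 + 5*p + 4*p = -9 + 9*p)
W(z) = z²*(-9 + 9*z) (W(z) = (z*(-9 + 9*z))*z = z²*(-9 + 9*z))
(W(6)*(-3))*P(2) = ((9*6²*(-1 + 6))*(-3))*((½)*(-1 + 2)/2) = ((9*36*5)*(-3))*((½)*(½)*1) = (1620*(-3))*(¼) = -4860*¼ = -1215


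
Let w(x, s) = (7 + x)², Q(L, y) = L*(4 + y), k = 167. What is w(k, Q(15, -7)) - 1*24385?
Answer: 5891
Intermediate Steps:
w(k, Q(15, -7)) - 1*24385 = (7 + 167)² - 1*24385 = 174² - 24385 = 30276 - 24385 = 5891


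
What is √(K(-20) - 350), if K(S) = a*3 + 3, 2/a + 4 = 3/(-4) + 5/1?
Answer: I*√323 ≈ 17.972*I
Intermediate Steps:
a = 8 (a = 2/(-4 + (3/(-4) + 5/1)) = 2/(-4 + (3*(-¼) + 5*1)) = 2/(-4 + (-¾ + 5)) = 2/(-4 + 17/4) = 2/(¼) = 2*4 = 8)
K(S) = 27 (K(S) = 8*3 + 3 = 24 + 3 = 27)
√(K(-20) - 350) = √(27 - 350) = √(-323) = I*√323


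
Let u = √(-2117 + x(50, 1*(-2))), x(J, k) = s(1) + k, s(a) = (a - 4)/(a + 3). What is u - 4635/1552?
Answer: -4635/1552 + I*√8479/2 ≈ -2.9865 + 46.041*I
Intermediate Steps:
s(a) = (-4 + a)/(3 + a)
x(J, k) = -¾ + k (x(J, k) = (-4 + 1)/(3 + 1) + k = -3/4 + k = (¼)*(-3) + k = -¾ + k)
u = I*√8479/2 (u = √(-2117 + (-¾ + 1*(-2))) = √(-2117 + (-¾ - 2)) = √(-2117 - 11/4) = √(-8479/4) = I*√8479/2 ≈ 46.041*I)
u - 4635/1552 = I*√8479/2 - 4635/1552 = -4635/1552 + I*√8479/2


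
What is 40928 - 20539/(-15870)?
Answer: 28241213/690 ≈ 40929.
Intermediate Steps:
40928 - 20539/(-15870) = 40928 - 20539*(-1)/15870 = 40928 - 1*(-893/690) = 40928 + 893/690 = 28241213/690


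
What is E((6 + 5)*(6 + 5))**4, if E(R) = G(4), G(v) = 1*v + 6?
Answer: 10000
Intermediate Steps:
G(v) = 6 + v (G(v) = v + 6 = 6 + v)
E(R) = 10 (E(R) = 6 + 4 = 10)
E((6 + 5)*(6 + 5))**4 = 10**4 = 10000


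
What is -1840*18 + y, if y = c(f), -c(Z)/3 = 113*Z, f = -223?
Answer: 42477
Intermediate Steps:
c(Z) = -339*Z
y = 75597 (y = -339*(-223) = 75597)
-1840*18 + y = -1840*18 + 75597 = -33120 + 75597 = 42477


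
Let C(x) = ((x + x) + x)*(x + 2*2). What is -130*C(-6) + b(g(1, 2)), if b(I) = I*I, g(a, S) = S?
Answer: -4676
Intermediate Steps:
C(x) = 3*x*(4 + x) (C(x) = (2*x + x)*(x + 4) = (3*x)*(4 + x) = 3*x*(4 + x))
b(I) = I²
-130*C(-6) + b(g(1, 2)) = -390*(-6)*(4 - 6) + 2² = -390*(-6)*(-2) + 4 = -130*36 + 4 = -4680 + 4 = -4676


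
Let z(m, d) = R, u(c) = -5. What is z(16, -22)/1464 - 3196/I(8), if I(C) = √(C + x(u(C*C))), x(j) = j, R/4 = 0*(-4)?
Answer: -3196*√3/3 ≈ -1845.2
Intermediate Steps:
R = 0 (R = 4*(0*(-4)) = 4*0 = 0)
z(m, d) = 0
I(C) = √(-5 + C) (I(C) = √(C - 5) = √(-5 + C))
z(16, -22)/1464 - 3196/I(8) = 0/1464 - 3196/√(-5 + 8) = 0*(1/1464) - 3196*√3/3 = 0 - 3196*√3/3 = -3196*√3/3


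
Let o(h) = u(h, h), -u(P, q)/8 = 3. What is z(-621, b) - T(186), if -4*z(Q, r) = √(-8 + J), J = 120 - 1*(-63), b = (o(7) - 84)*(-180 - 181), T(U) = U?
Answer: -186 - 5*√7/4 ≈ -189.31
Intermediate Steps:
u(P, q) = -24 (u(P, q) = -8*3 = -24)
o(h) = -24
b = 38988 (b = (-24 - 84)*(-180 - 181) = -108*(-361) = 38988)
J = 183 (J = 120 + 63 = 183)
z(Q, r) = -5*√7/4 (z(Q, r) = -√(-8 + 183)/4 = -5*√7/4)
z(-621, b) - T(186) = -5*√7/4 - 1*186 = -5*√7/4 - 186 = -186 - 5*√7/4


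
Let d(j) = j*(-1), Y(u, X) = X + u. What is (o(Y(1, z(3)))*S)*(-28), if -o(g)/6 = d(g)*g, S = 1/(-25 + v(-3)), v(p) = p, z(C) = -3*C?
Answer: 384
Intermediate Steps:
d(j) = -j
S = -1/28 (S = 1/(-25 - 3) = 1/(-28) = -1/28 ≈ -0.035714)
o(g) = 6*g**2 (o(g) = -6*(-g)*g = -(-6)*g**2 = 6*g**2)
(o(Y(1, z(3)))*S)*(-28) = ((6*(-3*3 + 1)**2)*(-1/28))*(-28) = ((6*(-9 + 1)**2)*(-1/28))*(-28) = ((6*(-8)**2)*(-1/28))*(-28) = ((6*64)*(-1/28))*(-28) = (384*(-1/28))*(-28) = -96/7*(-28) = 384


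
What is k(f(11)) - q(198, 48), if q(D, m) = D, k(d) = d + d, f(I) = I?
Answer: -176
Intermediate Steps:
k(d) = 2*d
k(f(11)) - q(198, 48) = 2*11 - 1*198 = 22 - 198 = -176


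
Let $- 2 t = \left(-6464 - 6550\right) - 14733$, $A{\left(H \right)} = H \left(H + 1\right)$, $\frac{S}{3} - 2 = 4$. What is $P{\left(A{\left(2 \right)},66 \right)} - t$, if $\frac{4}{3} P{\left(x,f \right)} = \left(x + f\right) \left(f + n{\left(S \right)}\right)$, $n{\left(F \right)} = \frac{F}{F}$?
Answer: $- \frac{20511}{2} \approx -10256.0$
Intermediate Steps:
$S = 18$ ($S = 6 + 3 \cdot 4 = 6 + 12 = 18$)
$n{\left(F \right)} = 1$
$A{\left(H \right)} = H \left(1 + H\right)$
$P{\left(x,f \right)} = \frac{3 \left(1 + f\right) \left(f + x\right)}{4}$ ($P{\left(x,f \right)} = \frac{3 \left(x + f\right) \left(f + 1\right)}{4} = \frac{3 \left(f + x\right) \left(1 + f\right)}{4} = \frac{3 \left(1 + f\right) \left(f + x\right)}{4}$)
$t = \frac{27747}{2}$ ($t = - \frac{\left(-6464 - 6550\right) - 14733}{2} = - \frac{-13014 - 14733}{2} = \left(- \frac{1}{2}\right) \left(-27747\right) = \frac{27747}{2} \approx 13874.0$)
$P{\left(A{\left(2 \right)},66 \right)} - t = \left(\frac{3}{4} \cdot 66 + \frac{3 \cdot 2 \left(1 + 2\right)}{4} + \frac{3 \cdot 66^{2}}{4} + \frac{3}{4} \cdot 66 \cdot 2 \left(1 + 2\right)\right) - \frac{27747}{2} = \left(\frac{99}{2} + \frac{3 \cdot 2 \cdot 3}{4} + \frac{3}{4} \cdot 4356 + \frac{3}{4} \cdot 66 \cdot 2 \cdot 3\right) - \frac{27747}{2} = \left(\frac{99}{2} + \frac{3}{4} \cdot 6 + 3267 + \frac{3}{4} \cdot 66 \cdot 6\right) - \frac{27747}{2} = \left(\frac{99}{2} + \frac{9}{2} + 3267 + 297\right) - \frac{27747}{2} = 3618 - \frac{27747}{2} = - \frac{20511}{2}$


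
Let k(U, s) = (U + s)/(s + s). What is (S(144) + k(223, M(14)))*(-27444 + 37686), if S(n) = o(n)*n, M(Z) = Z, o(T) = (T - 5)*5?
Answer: 14351484717/14 ≈ 1.0251e+9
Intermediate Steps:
o(T) = -25 + 5*T (o(T) = (-5 + T)*5 = -25 + 5*T)
k(U, s) = (U + s)/(2*s) (k(U, s) = (U + s)/((2*s)) = (U + s)*(1/(2*s)) = (U + s)/(2*s))
S(n) = n*(-25 + 5*n) (S(n) = (-25 + 5*n)*n = n*(-25 + 5*n))
(S(144) + k(223, M(14)))*(-27444 + 37686) = (5*144*(-5 + 144) + (½)*(223 + 14)/14)*(-27444 + 37686) = (5*144*139 + (½)*(1/14)*237)*10242 = (100080 + 237/28)*10242 = (2802477/28)*10242 = 14351484717/14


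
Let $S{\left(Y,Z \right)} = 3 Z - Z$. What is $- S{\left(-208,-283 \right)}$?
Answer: $566$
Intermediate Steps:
$S{\left(Y,Z \right)} = 2 Z$
$- S{\left(-208,-283 \right)} = - 2 \left(-283\right) = \left(-1\right) \left(-566\right) = 566$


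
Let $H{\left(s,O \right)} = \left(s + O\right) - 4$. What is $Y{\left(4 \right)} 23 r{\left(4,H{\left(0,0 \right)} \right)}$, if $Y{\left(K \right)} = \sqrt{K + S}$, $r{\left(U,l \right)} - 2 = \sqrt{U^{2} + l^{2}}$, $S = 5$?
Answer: $138 + 276 \sqrt{2} \approx 528.32$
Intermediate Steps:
$H{\left(s,O \right)} = -4 + O + s$ ($H{\left(s,O \right)} = \left(O + s\right) - 4 = -4 + O + s$)
$r{\left(U,l \right)} = 2 + \sqrt{U^{2} + l^{2}}$
$Y{\left(K \right)} = \sqrt{5 + K}$ ($Y{\left(K \right)} = \sqrt{K + 5} = \sqrt{5 + K}$)
$Y{\left(4 \right)} 23 r{\left(4,H{\left(0,0 \right)} \right)} = \sqrt{5 + 4} \cdot 23 \left(2 + \sqrt{4^{2} + \left(-4 + 0 + 0\right)^{2}}\right) = \sqrt{9} \cdot 23 \left(2 + \sqrt{16 + \left(-4\right)^{2}}\right) = 3 \cdot 23 \left(2 + \sqrt{16 + 16}\right) = 69 \left(2 + \sqrt{32}\right) = 69 \left(2 + 4 \sqrt{2}\right) = 138 + 276 \sqrt{2}$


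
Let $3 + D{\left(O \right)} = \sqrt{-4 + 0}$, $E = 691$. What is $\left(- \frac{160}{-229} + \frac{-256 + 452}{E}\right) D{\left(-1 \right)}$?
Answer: $- \frac{466332}{158239} + \frac{310888 i}{158239} \approx -2.947 + 1.9647 i$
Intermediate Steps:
$D{\left(O \right)} = -3 + 2 i$ ($D{\left(O \right)} = -3 + \sqrt{-4 + 0} = -3 + \sqrt{-4} = -3 + 2 i$)
$\left(- \frac{160}{-229} + \frac{-256 + 452}{E}\right) D{\left(-1 \right)} = \left(- \frac{160}{-229} + \frac{-256 + 452}{691}\right) \left(-3 + 2 i\right) = \left(\left(-160\right) \left(- \frac{1}{229}\right) + 196 \cdot \frac{1}{691}\right) \left(-3 + 2 i\right) = \left(\frac{160}{229} + \frac{196}{691}\right) \left(-3 + 2 i\right) = \frac{155444 \left(-3 + 2 i\right)}{158239} = - \frac{466332}{158239} + \frac{310888 i}{158239}$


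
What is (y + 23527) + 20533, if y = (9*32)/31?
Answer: 1366148/31 ≈ 44069.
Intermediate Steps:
y = 288/31 (y = 288*(1/31) = 288/31 ≈ 9.2903)
(y + 23527) + 20533 = (288/31 + 23527) + 20533 = 729625/31 + 20533 = 1366148/31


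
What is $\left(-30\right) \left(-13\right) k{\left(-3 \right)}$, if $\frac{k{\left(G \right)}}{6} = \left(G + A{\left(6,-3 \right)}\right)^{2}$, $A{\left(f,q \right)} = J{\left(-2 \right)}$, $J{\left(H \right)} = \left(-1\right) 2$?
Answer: $58500$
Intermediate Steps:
$J{\left(H \right)} = -2$
$A{\left(f,q \right)} = -2$
$k{\left(G \right)} = 6 \left(-2 + G\right)^{2}$ ($k{\left(G \right)} = 6 \left(G - 2\right)^{2} = 6 \left(-2 + G\right)^{2}$)
$\left(-30\right) \left(-13\right) k{\left(-3 \right)} = \left(-30\right) \left(-13\right) 6 \left(-2 - 3\right)^{2} = 390 \cdot 6 \left(-5\right)^{2} = 390 \cdot 6 \cdot 25 = 390 \cdot 150 = 58500$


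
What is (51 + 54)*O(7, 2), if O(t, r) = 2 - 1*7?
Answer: -525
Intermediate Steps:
O(t, r) = -5 (O(t, r) = 2 - 7 = -5)
(51 + 54)*O(7, 2) = (51 + 54)*(-5) = 105*(-5) = -525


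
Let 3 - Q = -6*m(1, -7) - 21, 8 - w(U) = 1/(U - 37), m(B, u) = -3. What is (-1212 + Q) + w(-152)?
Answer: -226421/189 ≈ -1198.0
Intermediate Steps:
w(U) = 8 - 1/(-37 + U) (w(U) = 8 - 1/(U - 37) = 8 - 1/(-37 + U))
Q = 6 (Q = 3 - (-6*(-3) - 21) = 3 - (18 - 21) = 3 - 1*(-3) = 3 + 3 = 6)
(-1212 + Q) + w(-152) = (-1212 + 6) + (-297 + 8*(-152))/(-37 - 152) = -1206 + (-297 - 1216)/(-189) = -1206 - 1/189*(-1513) = -1206 + 1513/189 = -226421/189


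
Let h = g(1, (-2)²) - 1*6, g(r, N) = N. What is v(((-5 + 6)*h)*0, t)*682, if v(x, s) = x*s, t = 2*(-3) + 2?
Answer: 0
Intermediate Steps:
h = -2 (h = (-2)² - 1*6 = 4 - 6 = -2)
t = -4 (t = -6 + 2 = -4)
v(x, s) = s*x
v(((-5 + 6)*h)*0, t)*682 = -4*(-5 + 6)*(-2)*0*682 = -4*1*(-2)*0*682 = -(-8)*0*682 = -4*0*682 = 0*682 = 0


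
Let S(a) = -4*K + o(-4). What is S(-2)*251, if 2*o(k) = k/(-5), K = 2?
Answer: -9538/5 ≈ -1907.6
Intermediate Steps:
o(k) = -k/10 (o(k) = (k/(-5))/2 = (k*(-⅕))/2 = (-k/5)/2 = -k/10)
S(a) = -38/5 (S(a) = -4*2 - ⅒*(-4) = -8 + ⅖ = -38/5)
S(-2)*251 = -38/5*251 = -9538/5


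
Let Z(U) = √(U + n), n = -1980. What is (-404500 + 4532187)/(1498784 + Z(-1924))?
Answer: 193328476019/70198546330 - 4127687*I*√61/280794185320 ≈ 2.754 - 0.00011481*I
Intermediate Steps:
Z(U) = √(-1980 + U) (Z(U) = √(U - 1980) = √(-1980 + U))
(-404500 + 4532187)/(1498784 + Z(-1924)) = (-404500 + 4532187)/(1498784 + √(-1980 - 1924)) = 4127687/(1498784 + √(-3904)) = 4127687/(1498784 + 8*I*√61)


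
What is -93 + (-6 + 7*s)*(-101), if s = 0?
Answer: 513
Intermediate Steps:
-93 + (-6 + 7*s)*(-101) = -93 + (-6 + 7*0)*(-101) = -93 + (-6 + 0)*(-101) = -93 - 6*(-101) = -93 + 606 = 513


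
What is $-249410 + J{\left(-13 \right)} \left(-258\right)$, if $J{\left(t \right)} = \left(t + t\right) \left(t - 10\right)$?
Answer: $-403694$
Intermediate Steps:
$J{\left(t \right)} = 2 t \left(-10 + t\right)$
$-249410 + J{\left(-13 \right)} \left(-258\right) = -249410 + 2 \left(-13\right) \left(-10 - 13\right) \left(-258\right) = -249410 + 2 \left(-13\right) \left(-23\right) \left(-258\right) = -249410 + 598 \left(-258\right) = -249410 - 154284 = -403694$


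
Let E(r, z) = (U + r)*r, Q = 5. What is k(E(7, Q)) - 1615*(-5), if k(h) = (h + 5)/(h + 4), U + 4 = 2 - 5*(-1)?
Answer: 597625/74 ≈ 8076.0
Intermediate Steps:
U = 3 (U = -4 + (2 - 5*(-1)) = -4 + (2 + 5) = -4 + 7 = 3)
E(r, z) = r*(3 + r) (E(r, z) = (3 + r)*r = r*(3 + r))
k(h) = (5 + h)/(4 + h)
k(E(7, Q)) - 1615*(-5) = (5 + 7*(3 + 7))/(4 + 7*(3 + 7)) - 1615*(-5) = (5 + 7*10)/(4 + 7*10) + 8075 = (5 + 70)/(4 + 70) + 8075 = 75/74 + 8075 = 597625/74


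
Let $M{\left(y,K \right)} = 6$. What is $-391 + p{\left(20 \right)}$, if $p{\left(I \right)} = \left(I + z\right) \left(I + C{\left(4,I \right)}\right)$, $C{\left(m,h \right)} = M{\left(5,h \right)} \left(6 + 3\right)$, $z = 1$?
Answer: $1163$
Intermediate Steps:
$C{\left(m,h \right)} = 54$ ($C{\left(m,h \right)} = 6 \left(6 + 3\right) = 6 \cdot 9 = 54$)
$p{\left(I \right)} = \left(1 + I\right) \left(54 + I\right)$ ($p{\left(I \right)} = \left(I + 1\right) \left(I + 54\right) = \left(1 + I\right) \left(54 + I\right)$)
$-391 + p{\left(20 \right)} = -391 + \left(54 + 20^{2} + 55 \cdot 20\right) = -391 + \left(54 + 400 + 1100\right) = -391 + 1554 = 1163$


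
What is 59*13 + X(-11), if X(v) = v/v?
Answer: 768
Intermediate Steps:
X(v) = 1
59*13 + X(-11) = 59*13 + 1 = 767 + 1 = 768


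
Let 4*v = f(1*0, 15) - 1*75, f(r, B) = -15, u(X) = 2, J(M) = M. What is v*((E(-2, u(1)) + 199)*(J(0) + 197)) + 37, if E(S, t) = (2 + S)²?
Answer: -1764061/2 ≈ -8.8203e+5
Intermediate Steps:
v = -45/2 (v = (-15 - 1*75)/4 = (-15 - 75)/4 = (¼)*(-90) = -45/2 ≈ -22.500)
v*((E(-2, u(1)) + 199)*(J(0) + 197)) + 37 = -45*((2 - 2)² + 199)*(0 + 197)/2 + 37 = -45*(0² + 199)*197/2 + 37 = -45*(0 + 199)*197/2 + 37 = -8955*197/2 + 37 = -45/2*39203 + 37 = -1764135/2 + 37 = -1764061/2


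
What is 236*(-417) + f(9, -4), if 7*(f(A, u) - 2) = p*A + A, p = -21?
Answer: -689050/7 ≈ -98436.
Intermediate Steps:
f(A, u) = 2 - 20*A/7 (f(A, u) = 2 + (-21*A + A)/7 = 2 + (-20*A)/7 = 2 - 20*A/7)
236*(-417) + f(9, -4) = 236*(-417) + (2 - 20/7*9) = -98412 + (2 - 180/7) = -98412 - 166/7 = -689050/7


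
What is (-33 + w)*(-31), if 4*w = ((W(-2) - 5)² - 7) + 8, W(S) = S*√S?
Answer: 1767/2 - 155*I*√2 ≈ 883.5 - 219.2*I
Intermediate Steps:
W(S) = S^(3/2)
w = ¼ + (-5 - 2*I*√2)²/4 (w = ((((-2)^(3/2) - 5)² - 7) + 8)/4 = (((-2*I*√2 - 5)² - 7) + 8)/4 = (((-5 - 2*I*√2)² - 7) + 8)/4 = ((-7 + (-5 - 2*I*√2)²) + 8)/4 = (1 + (-5 - 2*I*√2)²)/4 = ¼ + (-5 - 2*I*√2)²/4 ≈ 4.5 + 7.0711*I)
(-33 + w)*(-31) = (-33 + (9/2 + 5*I*√2))*(-31) = (-57/2 + 5*I*√2)*(-31) = 1767/2 - 155*I*√2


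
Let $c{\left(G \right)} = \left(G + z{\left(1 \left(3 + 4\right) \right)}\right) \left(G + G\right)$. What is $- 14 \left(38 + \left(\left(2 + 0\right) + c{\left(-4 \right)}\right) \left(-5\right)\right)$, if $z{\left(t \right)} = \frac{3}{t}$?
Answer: $1608$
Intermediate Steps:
$c{\left(G \right)} = 2 G \left(\frac{3}{7} + G\right)$ ($c{\left(G \right)} = \left(G + \frac{3}{1 \left(3 + 4\right)}\right) \left(G + G\right) = \left(G + \frac{3}{1 \cdot 7}\right) 2 G = \left(G + \frac{3}{7}\right) 2 G = \left(\frac{3}{7} + G\right) 2 G = 2 G \left(\frac{3}{7} + G\right)$)
$- 14 \left(38 + \left(\left(2 + 0\right) + c{\left(-4 \right)}\right) \left(-5\right)\right) = - 14 \left(38 + \left(\left(2 + 0\right) + \frac{2}{7} \left(-4\right) \left(3 + 7 \left(-4\right)\right)\right) \left(-5\right)\right) = - 14 \left(38 + \left(2 + \frac{2}{7} \left(-4\right) \left(3 - 28\right)\right) \left(-5\right)\right) = - 14 \left(38 + \left(2 + \frac{2}{7} \left(-4\right) \left(-25\right)\right) \left(-5\right)\right) = - 14 \left(38 + \left(2 + \frac{200}{7}\right) \left(-5\right)\right) = - 14 \left(38 + \frac{214}{7} \left(-5\right)\right) = - 14 \left(38 - \frac{1070}{7}\right) = \left(-14\right) \left(- \frac{804}{7}\right) = 1608$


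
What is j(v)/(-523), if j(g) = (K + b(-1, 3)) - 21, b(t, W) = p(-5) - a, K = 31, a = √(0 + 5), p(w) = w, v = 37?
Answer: -5/523 + √5/523 ≈ -0.0052848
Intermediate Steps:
a = √5 ≈ 2.2361
b(t, W) = -5 - √5
j(g) = 5 - √5 (j(g) = (31 + (-5 - √5)) - 21 = (26 - √5) - 21 = 5 - √5)
j(v)/(-523) = (5 - √5)/(-523) = (5 - √5)*(-1/523) = -5/523 + √5/523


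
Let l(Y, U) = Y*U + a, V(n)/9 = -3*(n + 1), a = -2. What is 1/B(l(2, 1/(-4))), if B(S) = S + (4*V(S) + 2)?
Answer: 2/323 ≈ 0.0061920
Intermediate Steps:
V(n) = -27 - 27*n (V(n) = 9*(-3*(n + 1)) = 9*(-3*(1 + n)) = 9*(-3 - 3*n) = -27 - 27*n)
l(Y, U) = -2 + U*Y (l(Y, U) = Y*U - 2 = U*Y - 2 = -2 + U*Y)
B(S) = -106 - 107*S (B(S) = S + (4*(-27 - 27*S) + 2) = S + ((-108 - 108*S) + 2) = S + (-106 - 108*S) = -106 - 107*S)
1/B(l(2, 1/(-4))) = 1/(-106 - 107*(-2 + 2/(-4))) = 1/(-106 - 107*(-2 - 1/4*2)) = 1/(-106 - 107*(-2 - 1/2)) = 1/(-106 - 107*(-5/2)) = 1/(-106 + 535/2) = 1/(323/2) = 2/323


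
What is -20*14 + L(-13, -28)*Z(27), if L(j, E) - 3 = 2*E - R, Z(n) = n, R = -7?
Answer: -1522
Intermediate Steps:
L(j, E) = 10 + 2*E (L(j, E) = 3 + (2*E - 1*(-7)) = 3 + (2*E + 7) = 3 + (7 + 2*E) = 10 + 2*E)
-20*14 + L(-13, -28)*Z(27) = -20*14 + (10 + 2*(-28))*27 = -280 + (10 - 56)*27 = -280 - 46*27 = -280 - 1242 = -1522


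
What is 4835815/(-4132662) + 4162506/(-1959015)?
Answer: -8891888164399/2698648949310 ≈ -3.2949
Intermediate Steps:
4835815/(-4132662) + 4162506/(-1959015) = 4835815*(-1/4132662) + 4162506*(-1/1959015) = -4835815/4132662 - 1387502/653005 = -8891888164399/2698648949310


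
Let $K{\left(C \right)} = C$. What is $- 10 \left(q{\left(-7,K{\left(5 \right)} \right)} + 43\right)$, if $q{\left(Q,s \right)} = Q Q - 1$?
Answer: $-910$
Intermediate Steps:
$q{\left(Q,s \right)} = -1 + Q^{2}$ ($q{\left(Q,s \right)} = Q^{2} - 1 = -1 + Q^{2}$)
$- 10 \left(q{\left(-7,K{\left(5 \right)} \right)} + 43\right) = - 10 \left(\left(-1 + \left(-7\right)^{2}\right) + 43\right) = - 10 \left(\left(-1 + 49\right) + 43\right) = - 10 \left(48 + 43\right) = \left(-10\right) 91 = -910$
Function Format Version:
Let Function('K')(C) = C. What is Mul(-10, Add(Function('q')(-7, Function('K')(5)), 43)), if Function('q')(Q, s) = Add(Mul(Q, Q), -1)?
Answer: -910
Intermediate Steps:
Function('q')(Q, s) = Add(-1, Pow(Q, 2)) (Function('q')(Q, s) = Add(Pow(Q, 2), -1) = Add(-1, Pow(Q, 2)))
Mul(-10, Add(Function('q')(-7, Function('K')(5)), 43)) = Mul(-10, Add(Add(-1, Pow(-7, 2)), 43)) = Mul(-10, Add(Add(-1, 49), 43)) = Mul(-10, Add(48, 43)) = Mul(-10, 91) = -910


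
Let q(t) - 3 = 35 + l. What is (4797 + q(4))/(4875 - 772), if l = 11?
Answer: 4846/4103 ≈ 1.1811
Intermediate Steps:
q(t) = 49 (q(t) = 3 + (35 + 11) = 3 + 46 = 49)
(4797 + q(4))/(4875 - 772) = (4797 + 49)/(4875 - 772) = 4846/4103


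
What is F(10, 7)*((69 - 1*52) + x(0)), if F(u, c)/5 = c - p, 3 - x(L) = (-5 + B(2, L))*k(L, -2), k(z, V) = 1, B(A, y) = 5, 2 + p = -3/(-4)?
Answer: 825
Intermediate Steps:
p = -5/4 (p = -2 - 3/(-4) = -2 - 3*(-¼) = -2 + ¾ = -5/4 ≈ -1.2500)
x(L) = 3 (x(L) = 3 - (-5 + 5) = 3 - 0 = 3 - 1*0 = 3 + 0 = 3)
F(u, c) = 25/4 + 5*c (F(u, c) = 5*(c - 1*(-5/4)) = 5*(c + 5/4) = 5*(5/4 + c) = 25/4 + 5*c)
F(10, 7)*((69 - 1*52) + x(0)) = (25/4 + 5*7)*((69 - 1*52) + 3) = (25/4 + 35)*((69 - 52) + 3) = 165*(17 + 3)/4 = (165/4)*20 = 825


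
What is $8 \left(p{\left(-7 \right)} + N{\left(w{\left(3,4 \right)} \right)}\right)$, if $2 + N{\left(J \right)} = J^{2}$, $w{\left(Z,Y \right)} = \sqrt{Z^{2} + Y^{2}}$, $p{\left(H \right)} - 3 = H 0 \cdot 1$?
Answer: $208$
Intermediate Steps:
$p{\left(H \right)} = 3$ ($p{\left(H \right)} = 3 + H 0 \cdot 1 = 3 + 0 \cdot 1 = 3 + 0 = 3$)
$w{\left(Z,Y \right)} = \sqrt{Y^{2} + Z^{2}}$
$N{\left(J \right)} = -2 + J^{2}$
$8 \left(p{\left(-7 \right)} + N{\left(w{\left(3,4 \right)} \right)}\right) = 8 \left(3 - \left(2 - \left(\sqrt{4^{2} + 3^{2}}\right)^{2}\right)\right) = 8 \left(3 - \left(2 - \left(\sqrt{16 + 9}\right)^{2}\right)\right) = 8 \left(3 - \left(2 - \left(\sqrt{25}\right)^{2}\right)\right) = 8 \left(3 - \left(2 - 5^{2}\right)\right) = 8 \left(3 + \left(-2 + 25\right)\right) = 8 \left(3 + 23\right) = 8 \cdot 26 = 208$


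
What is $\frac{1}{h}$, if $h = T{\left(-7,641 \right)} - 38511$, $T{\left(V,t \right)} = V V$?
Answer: $- \frac{1}{38462} \approx -2.6 \cdot 10^{-5}$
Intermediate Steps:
$T{\left(V,t \right)} = V^{2}$
$h = -38462$ ($h = \left(-7\right)^{2} - 38511 = 49 - 38511 = -38462$)
$\frac{1}{h} = \frac{1}{-38462} = - \frac{1}{38462}$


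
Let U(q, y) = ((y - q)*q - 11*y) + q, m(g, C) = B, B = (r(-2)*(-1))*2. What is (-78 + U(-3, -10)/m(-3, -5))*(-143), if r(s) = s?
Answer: 6578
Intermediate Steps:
B = 4 (B = -2*(-1)*2 = 2*2 = 4)
m(g, C) = 4
U(q, y) = q - 11*y + q*(y - q) (U(q, y) = (q*(y - q) - 11*y) + q = (-11*y + q*(y - q)) + q = q - 11*y + q*(y - q))
(-78 + U(-3, -10)/m(-3, -5))*(-143) = (-78 + (-3 - 1*(-3)² - 11*(-10) - 3*(-10))/4)*(-143) = (-78 + (-3 - 1*9 + 110 + 30)*(¼))*(-143) = (-78 + (-3 - 9 + 110 + 30)*(¼))*(-143) = (-78 + 128*(¼))*(-143) = (-78 + 32)*(-143) = -46*(-143) = 6578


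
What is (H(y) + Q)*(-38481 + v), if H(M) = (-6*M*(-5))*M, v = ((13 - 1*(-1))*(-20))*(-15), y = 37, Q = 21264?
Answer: -2136871854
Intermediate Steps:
v = 4200 (v = ((13 + 1)*(-20))*(-15) = (14*(-20))*(-15) = -280*(-15) = 4200)
H(M) = 30*M² (H(M) = (30*M)*M = 30*M²)
(H(y) + Q)*(-38481 + v) = (30*37² + 21264)*(-38481 + 4200) = (30*1369 + 21264)*(-34281) = (41070 + 21264)*(-34281) = 62334*(-34281) = -2136871854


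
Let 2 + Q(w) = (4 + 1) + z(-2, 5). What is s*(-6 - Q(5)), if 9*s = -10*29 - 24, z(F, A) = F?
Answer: 2198/9 ≈ 244.22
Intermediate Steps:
s = -314/9 (s = (-10*29 - 24)/9 = (-290 - 24)/9 = (⅑)*(-314) = -314/9 ≈ -34.889)
Q(w) = 1 (Q(w) = -2 + ((4 + 1) - 2) = -2 + (5 - 2) = -2 + 3 = 1)
s*(-6 - Q(5)) = -314*(-6 - 1*1)/9 = -314*(-6 - 1)/9 = -314/9*(-7) = 2198/9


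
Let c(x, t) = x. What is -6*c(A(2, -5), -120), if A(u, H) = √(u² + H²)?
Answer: -6*√29 ≈ -32.311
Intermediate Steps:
A(u, H) = √(H² + u²)
-6*c(A(2, -5), -120) = -6*√((-5)² + 2²) = -6*√(25 + 4) = -6*√29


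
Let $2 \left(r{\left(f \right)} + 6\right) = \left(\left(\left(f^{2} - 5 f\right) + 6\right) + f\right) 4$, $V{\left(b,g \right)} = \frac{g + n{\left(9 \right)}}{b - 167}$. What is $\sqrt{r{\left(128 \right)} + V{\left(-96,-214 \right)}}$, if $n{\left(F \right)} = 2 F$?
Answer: $\frac{\sqrt{2196167298}}{263} \approx 178.19$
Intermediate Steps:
$V{\left(b,g \right)} = \frac{18 + g}{-167 + b}$ ($V{\left(b,g \right)} = \frac{g + 2 \cdot 9}{b - 167} = \frac{g + 18}{-167 + b} = \frac{18 + g}{-167 + b}$)
$r{\left(f \right)} = 6 - 8 f + 2 f^{2}$ ($r{\left(f \right)} = -6 + \frac{\left(\left(\left(f^{2} - 5 f\right) + 6\right) + f\right) 4}{2} = -6 + \frac{\left(\left(6 + f^{2} - 5 f\right) + f\right) 4}{2} = -6 + \frac{\left(6 + f^{2} - 4 f\right) 4}{2} = -6 + \frac{24 - 16 f + 4 f^{2}}{2} = -6 + \left(12 - 8 f + 2 f^{2}\right) = 6 - 8 f + 2 f^{2}$)
$\sqrt{r{\left(128 \right)} + V{\left(-96,-214 \right)}} = \sqrt{\left(6 - 1024 + 2 \cdot 128^{2}\right) + \frac{18 - 214}{-167 - 96}} = \sqrt{\left(6 - 1024 + 2 \cdot 16384\right) + \frac{1}{-263} \left(-196\right)} = \sqrt{\left(6 - 1024 + 32768\right) - - \frac{196}{263}} = \sqrt{31750 + \frac{196}{263}} = \sqrt{\frac{8350446}{263}} = \frac{\sqrt{2196167298}}{263}$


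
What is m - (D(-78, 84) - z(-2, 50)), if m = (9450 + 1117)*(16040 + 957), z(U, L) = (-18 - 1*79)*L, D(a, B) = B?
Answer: 179602365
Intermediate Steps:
z(U, L) = -97*L (z(U, L) = (-18 - 79)*L = -97*L)
m = 179607299 (m = 10567*16997 = 179607299)
m - (D(-78, 84) - z(-2, 50)) = 179607299 - (84 - (-97)*50) = 179607299 - (84 - 1*(-4850)) = 179607299 - (84 + 4850) = 179607299 - 1*4934 = 179607299 - 4934 = 179602365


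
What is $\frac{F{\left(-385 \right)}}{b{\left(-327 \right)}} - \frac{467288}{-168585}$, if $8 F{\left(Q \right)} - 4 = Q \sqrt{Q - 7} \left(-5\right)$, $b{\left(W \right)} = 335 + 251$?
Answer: $\frac{547830121}{197581620} + \frac{13475 i \sqrt{2}}{2344} \approx 2.7727 + 8.1299 i$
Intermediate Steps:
$b{\left(W \right)} = 586$
$F{\left(Q \right)} = \frac{1}{2} - \frac{5 Q \sqrt{-7 + Q}}{8}$ ($F{\left(Q \right)} = \frac{1}{2} + \frac{Q \sqrt{Q - 7} \left(-5\right)}{8} = \frac{1}{2} + \frac{Q \sqrt{-7 + Q} \left(-5\right)}{8} = \frac{1}{2} + \frac{\left(-5\right) Q \sqrt{-7 + Q}}{8} = \frac{1}{2} - \frac{5 Q \sqrt{-7 + Q}}{8}$)
$\frac{F{\left(-385 \right)}}{b{\left(-327 \right)}} - \frac{467288}{-168585} = \frac{\frac{1}{2} - - \frac{1925 \sqrt{-7 - 385}}{8}}{586} - \frac{467288}{-168585} = \left(\frac{1}{2} - - \frac{1925 \sqrt{-392}}{8}\right) \frac{1}{586} - - \frac{467288}{168585} = \left(\frac{1}{2} - - \frac{1925 \cdot 14 i \sqrt{2}}{8}\right) \frac{1}{586} + \frac{467288}{168585} = \left(\frac{1}{2} + \frac{13475 i \sqrt{2}}{4}\right) \frac{1}{586} + \frac{467288}{168585} = \left(\frac{1}{1172} + \frac{13475 i \sqrt{2}}{2344}\right) + \frac{467288}{168585} = \frac{547830121}{197581620} + \frac{13475 i \sqrt{2}}{2344}$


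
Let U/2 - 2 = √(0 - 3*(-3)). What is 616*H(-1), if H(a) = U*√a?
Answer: 6160*I ≈ 6160.0*I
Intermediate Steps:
U = 10 (U = 4 + 2*√(0 - 3*(-3)) = 4 + 2*√(0 + 9) = 4 + 2*√9 = 4 + 2*3 = 4 + 6 = 10)
H(a) = 10*√a
616*H(-1) = 616*(10*√(-1)) = 616*(10*I) = 6160*I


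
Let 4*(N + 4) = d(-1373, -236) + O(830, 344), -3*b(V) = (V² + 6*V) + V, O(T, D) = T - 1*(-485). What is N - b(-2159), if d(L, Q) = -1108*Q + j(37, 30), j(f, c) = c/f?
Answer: 716802311/444 ≈ 1.6144e+6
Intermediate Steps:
O(T, D) = 485 + T (O(T, D) = T + 485 = 485 + T)
b(V) = -7*V/3 - V²/3 (b(V) = -((V² + 6*V) + V)/3 = -(V² + 7*V)/3 = -7*V/3 - V²/3)
d(L, Q) = 30/37 - 1108*Q (d(L, Q) = -1108*Q + 30/37 = 30/37 - 1108*Q)
N = 9723149/148 (N = -4 + ((30/37 - 1108*(-236)) + (485 + 830))/4 = -4 + ((30/37 + 261488) + 1315)/4 = -4 + (9675086/37 + 1315)/4 = -4 + (¼)*(9723741/37) = -4 + 9723741/148 = 9723149/148 ≈ 65697.)
N - b(-2159) = 9723149/148 - (-1)*(-2159)*(7 - 2159)/3 = 9723149/148 - (-1)*(-2159)*(-2152)/3 = 9723149/148 - 1*(-4646168/3) = 9723149/148 + 4646168/3 = 716802311/444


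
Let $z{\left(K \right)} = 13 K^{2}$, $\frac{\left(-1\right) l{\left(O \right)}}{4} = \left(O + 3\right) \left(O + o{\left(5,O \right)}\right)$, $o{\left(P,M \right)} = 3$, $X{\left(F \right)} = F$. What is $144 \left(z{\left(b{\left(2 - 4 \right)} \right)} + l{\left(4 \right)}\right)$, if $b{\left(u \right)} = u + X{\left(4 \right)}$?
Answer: $-20736$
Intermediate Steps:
$b{\left(u \right)} = 4 + u$ ($b{\left(u \right)} = u + 4 = 4 + u$)
$l{\left(O \right)} = - 4 \left(3 + O\right)^{2}$ ($l{\left(O \right)} = - 4 \left(O + 3\right) \left(O + 3\right) = - 4 \left(3 + O\right) \left(3 + O\right) = - 4 \left(3 + O\right)^{2}$)
$144 \left(z{\left(b{\left(2 - 4 \right)} \right)} + l{\left(4 \right)}\right) = 144 \left(13 \left(4 + \left(2 - 4\right)\right)^{2} - \left(132 + 64\right)\right) = 144 \left(13 \left(4 + \left(2 - 4\right)\right)^{2} - 196\right) = 144 \left(13 \left(4 - 2\right)^{2} - 196\right) = 144 \left(13 \cdot 2^{2} - 196\right) = 144 \left(13 \cdot 4 - 196\right) = 144 \left(52 - 196\right) = 144 \left(-144\right) = -20736$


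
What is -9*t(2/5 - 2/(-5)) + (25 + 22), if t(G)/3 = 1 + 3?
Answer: -61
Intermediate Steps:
t(G) = 12 (t(G) = 3*(1 + 3) = 3*4 = 12)
-9*t(2/5 - 2/(-5)) + (25 + 22) = -9*12 + (25 + 22) = -108 + 47 = -61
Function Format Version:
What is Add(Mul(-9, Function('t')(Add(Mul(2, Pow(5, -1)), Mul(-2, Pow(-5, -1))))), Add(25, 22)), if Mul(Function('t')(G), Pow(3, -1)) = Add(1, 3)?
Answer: -61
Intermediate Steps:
Function('t')(G) = 12 (Function('t')(G) = Mul(3, Add(1, 3)) = Mul(3, 4) = 12)
Add(Mul(-9, Function('t')(Add(Mul(2, Pow(5, -1)), Mul(-2, Pow(-5, -1))))), Add(25, 22)) = Add(Mul(-9, 12), Add(25, 22)) = Add(-108, 47) = -61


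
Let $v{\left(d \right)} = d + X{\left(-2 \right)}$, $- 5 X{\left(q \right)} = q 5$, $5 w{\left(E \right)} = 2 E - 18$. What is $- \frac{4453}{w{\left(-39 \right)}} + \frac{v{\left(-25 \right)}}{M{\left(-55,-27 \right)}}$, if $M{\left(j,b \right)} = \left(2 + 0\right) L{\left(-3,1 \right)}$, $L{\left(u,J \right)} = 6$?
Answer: $\frac{22081}{96} \approx 230.01$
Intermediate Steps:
$w{\left(E \right)} = - \frac{18}{5} + \frac{2 E}{5}$ ($w{\left(E \right)} = \frac{2 E - 18}{5} = \frac{-18 + 2 E}{5} = - \frac{18}{5} + \frac{2 E}{5}$)
$X{\left(q \right)} = - q$ ($X{\left(q \right)} = - \frac{q 5}{5} = - \frac{5 q}{5} = - q$)
$M{\left(j,b \right)} = 12$ ($M{\left(j,b \right)} = \left(2 + 0\right) 6 = 2 \cdot 6 = 12$)
$v{\left(d \right)} = 2 + d$ ($v{\left(d \right)} = d - -2 = d + 2 = 2 + d$)
$- \frac{4453}{w{\left(-39 \right)}} + \frac{v{\left(-25 \right)}}{M{\left(-55,-27 \right)}} = - \frac{4453}{- \frac{18}{5} + \frac{2}{5} \left(-39\right)} + \frac{2 - 25}{12} = - \frac{4453}{- \frac{18}{5} - \frac{78}{5}} - \frac{23}{12} = - \frac{4453}{- \frac{96}{5}} - \frac{23}{12} = \left(-4453\right) \left(- \frac{5}{96}\right) - \frac{23}{12} = \frac{22265}{96} - \frac{23}{12} = \frac{22081}{96}$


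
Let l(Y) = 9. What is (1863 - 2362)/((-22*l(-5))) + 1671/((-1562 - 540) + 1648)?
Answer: -26078/22473 ≈ -1.1604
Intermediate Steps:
(1863 - 2362)/((-22*l(-5))) + 1671/((-1562 - 540) + 1648) = (1863 - 2362)/((-22*9)) + 1671/((-1562 - 540) + 1648) = -499/(-198) + 1671/(-2102 + 1648) = -499*(-1/198) + 1671/(-454) = 499/198 + 1671*(-1/454) = 499/198 - 1671/454 = -26078/22473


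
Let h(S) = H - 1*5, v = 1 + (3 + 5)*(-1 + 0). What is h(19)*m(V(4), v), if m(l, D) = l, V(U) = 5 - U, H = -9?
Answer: -14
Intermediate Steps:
v = -7 (v = 1 + 8*(-1) = 1 - 8 = -7)
h(S) = -14 (h(S) = -9 - 1*5 = -9 - 5 = -14)
h(19)*m(V(4), v) = -14*(5 - 1*4) = -14*(5 - 4) = -14*1 = -14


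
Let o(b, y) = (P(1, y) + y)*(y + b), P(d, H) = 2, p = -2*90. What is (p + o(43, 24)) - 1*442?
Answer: 1120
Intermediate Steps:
p = -180
o(b, y) = (2 + y)*(b + y) (o(b, y) = (2 + y)*(y + b) = (2 + y)*(b + y))
(p + o(43, 24)) - 1*442 = (-180 + (24**2 + 2*43 + 2*24 + 43*24)) - 1*442 = (-180 + (576 + 86 + 48 + 1032)) - 442 = (-180 + 1742) - 442 = 1562 - 442 = 1120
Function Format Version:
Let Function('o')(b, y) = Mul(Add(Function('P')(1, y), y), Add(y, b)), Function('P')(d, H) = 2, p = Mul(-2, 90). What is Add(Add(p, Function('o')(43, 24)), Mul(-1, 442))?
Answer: 1120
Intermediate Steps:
p = -180
Function('o')(b, y) = Mul(Add(2, y), Add(b, y)) (Function('o')(b, y) = Mul(Add(2, y), Add(y, b)) = Mul(Add(2, y), Add(b, y)))
Add(Add(p, Function('o')(43, 24)), Mul(-1, 442)) = Add(Add(-180, Add(Pow(24, 2), Mul(2, 43), Mul(2, 24), Mul(43, 24))), Mul(-1, 442)) = Add(Add(-180, Add(576, 86, 48, 1032)), -442) = Add(Add(-180, 1742), -442) = Add(1562, -442) = 1120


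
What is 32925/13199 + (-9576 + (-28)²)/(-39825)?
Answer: 1427283733/525650175 ≈ 2.7153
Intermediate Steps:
32925/13199 + (-9576 + (-28)²)/(-39825) = 32925*(1/13199) + (-9576 + 784)*(-1/39825) = 32925/13199 - 8792*(-1/39825) = 32925/13199 + 8792/39825 = 1427283733/525650175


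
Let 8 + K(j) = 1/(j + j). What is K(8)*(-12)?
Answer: 381/4 ≈ 95.250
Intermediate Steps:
K(j) = -8 + 1/(2*j) (K(j) = -8 + 1/(j + j) = -8 + 1/(2*j))
K(8)*(-12) = (-8 + (½)/8)*(-12) = (-8 + (½)*(⅛))*(-12) = (-8 + 1/16)*(-12) = -127/16*(-12) = 381/4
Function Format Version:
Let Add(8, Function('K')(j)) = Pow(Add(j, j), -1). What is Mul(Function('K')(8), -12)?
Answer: Rational(381, 4) ≈ 95.250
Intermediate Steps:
Function('K')(j) = Add(-8, Mul(Rational(1, 2), Pow(j, -1))) (Function('K')(j) = Add(-8, Pow(Add(j, j), -1)) = Add(-8, Pow(Mul(2, j), -1)) = Add(-8, Mul(Rational(1, 2), Pow(j, -1))))
Mul(Function('K')(8), -12) = Mul(Add(-8, Mul(Rational(1, 2), Pow(8, -1))), -12) = Mul(Add(-8, Mul(Rational(1, 2), Rational(1, 8))), -12) = Mul(Add(-8, Rational(1, 16)), -12) = Mul(Rational(-127, 16), -12) = Rational(381, 4)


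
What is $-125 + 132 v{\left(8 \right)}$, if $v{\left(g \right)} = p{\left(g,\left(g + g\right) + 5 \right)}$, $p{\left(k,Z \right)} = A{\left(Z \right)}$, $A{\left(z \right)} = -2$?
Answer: $-389$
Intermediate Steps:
$p{\left(k,Z \right)} = -2$
$v{\left(g \right)} = -2$
$-125 + 132 v{\left(8 \right)} = -125 + 132 \left(-2\right) = -125 - 264 = -389$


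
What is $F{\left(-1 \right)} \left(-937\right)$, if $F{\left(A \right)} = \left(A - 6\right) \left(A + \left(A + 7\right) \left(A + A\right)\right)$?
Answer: $-85267$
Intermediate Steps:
$F{\left(A \right)} = \left(-6 + A\right) \left(A + 2 A \left(7 + A\right)\right)$ ($F{\left(A \right)} = \left(-6 + A\right) \left(A + \left(7 + A\right) 2 A\right) = \left(-6 + A\right) \left(A + 2 A \left(7 + A\right)\right)$)
$F{\left(-1 \right)} \left(-937\right) = - (-90 + 2 \left(-1\right)^{2} + 3 \left(-1\right)) \left(-937\right) = - (-90 + 2 \cdot 1 - 3) \left(-937\right) = - (-90 + 2 - 3) \left(-937\right) = \left(-1\right) \left(-91\right) \left(-937\right) = 91 \left(-937\right) = -85267$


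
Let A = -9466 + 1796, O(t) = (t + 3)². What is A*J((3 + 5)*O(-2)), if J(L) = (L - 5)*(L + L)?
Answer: -368160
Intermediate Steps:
O(t) = (3 + t)²
A = -7670
J(L) = 2*L*(-5 + L) (J(L) = (-5 + L)*(2*L) = 2*L*(-5 + L))
A*J((3 + 5)*O(-2)) = -15340*(3 + 5)*(3 - 2)²*(-5 + (3 + 5)*(3 - 2)²) = -15340*8*1²*(-5 + 8*1²) = -15340*8*1*(-5 + 8*1) = -15340*8*(-5 + 8) = -15340*8*3 = -7670*48 = -368160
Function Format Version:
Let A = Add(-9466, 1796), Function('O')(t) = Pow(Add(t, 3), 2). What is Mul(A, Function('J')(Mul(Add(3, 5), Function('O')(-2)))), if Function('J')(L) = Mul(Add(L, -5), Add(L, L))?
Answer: -368160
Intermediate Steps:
Function('O')(t) = Pow(Add(3, t), 2)
A = -7670
Function('J')(L) = Mul(2, L, Add(-5, L)) (Function('J')(L) = Mul(Add(-5, L), Mul(2, L)) = Mul(2, L, Add(-5, L)))
Mul(A, Function('J')(Mul(Add(3, 5), Function('O')(-2)))) = Mul(-7670, Mul(2, Mul(Add(3, 5), Pow(Add(3, -2), 2)), Add(-5, Mul(Add(3, 5), Pow(Add(3, -2), 2))))) = Mul(-7670, Mul(2, Mul(8, Pow(1, 2)), Add(-5, Mul(8, Pow(1, 2))))) = Mul(-7670, Mul(2, Mul(8, 1), Add(-5, Mul(8, 1)))) = Mul(-7670, Mul(2, 8, Add(-5, 8))) = Mul(-7670, Mul(2, 8, 3)) = Mul(-7670, 48) = -368160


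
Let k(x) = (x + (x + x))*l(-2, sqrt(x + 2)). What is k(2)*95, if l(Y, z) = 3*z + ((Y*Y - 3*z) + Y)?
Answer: 1140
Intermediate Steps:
l(Y, z) = Y + Y**2 (l(Y, z) = 3*z + ((Y**2 - 3*z) + Y) = 3*z + (Y + Y**2 - 3*z) = Y + Y**2)
k(x) = 6*x (k(x) = (x + (x + x))*(-2*(1 - 2)) = (x + 2*x)*(-2*(-1)) = (3*x)*2 = 6*x)
k(2)*95 = (6*2)*95 = 12*95 = 1140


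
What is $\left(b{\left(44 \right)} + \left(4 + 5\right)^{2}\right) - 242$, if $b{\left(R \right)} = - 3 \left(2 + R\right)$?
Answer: $-299$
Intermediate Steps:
$b{\left(R \right)} = -6 - 3 R$
$\left(b{\left(44 \right)} + \left(4 + 5\right)^{2}\right) - 242 = \left(\left(-6 - 132\right) + \left(4 + 5\right)^{2}\right) - 242 = \left(\left(-6 - 132\right) + 9^{2}\right) - 242 = \left(-138 + 81\right) - 242 = -57 - 242 = -299$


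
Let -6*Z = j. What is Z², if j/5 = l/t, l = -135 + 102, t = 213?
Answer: 3025/181476 ≈ 0.016669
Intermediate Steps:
l = -33
j = -55/71 (j = 5*(-33/213) = 5*(-33*1/213) = 5*(-11/71) = -55/71 ≈ -0.77465)
Z = 55/426 (Z = -⅙*(-55/71) = 55/426 ≈ 0.12911)
Z² = (55/426)² = 3025/181476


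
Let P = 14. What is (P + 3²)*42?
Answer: 966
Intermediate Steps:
(P + 3²)*42 = (14 + 3²)*42 = (14 + 9)*42 = 23*42 = 966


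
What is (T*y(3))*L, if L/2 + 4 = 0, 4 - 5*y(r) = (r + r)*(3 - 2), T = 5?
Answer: 16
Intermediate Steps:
y(r) = 4/5 - 2*r/5 (y(r) = 4/5 - (r + r)*(3 - 2)/5 = 4/5 - 2*r/5)
L = -8 (L = -8 + 2*0 = -8 + 0 = -8)
(T*y(3))*L = (5*(4/5 - 2/5*3))*(-8) = (5*(4/5 - 6/5))*(-8) = (5*(-2/5))*(-8) = -2*(-8) = 16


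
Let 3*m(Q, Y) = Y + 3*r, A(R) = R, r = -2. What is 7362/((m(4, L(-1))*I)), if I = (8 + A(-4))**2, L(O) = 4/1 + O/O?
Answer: -11043/8 ≈ -1380.4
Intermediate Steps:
L(O) = 5 (L(O) = 4*1 + 1 = 4 + 1 = 5)
m(Q, Y) = -2 + Y/3 (m(Q, Y) = (Y + 3*(-2))/3 = (Y - 6)/3 = (-6 + Y)/3 = -2 + Y/3)
I = 16 (I = (8 - 4)**2 = 4**2 = 16)
7362/((m(4, L(-1))*I)) = 7362/(((-2 + (1/3)*5)*16)) = 7362/(((-2 + 5/3)*16)) = 7362/((-1/3*16)) = 7362/(-16/3) = 7362*(-3/16) = -11043/8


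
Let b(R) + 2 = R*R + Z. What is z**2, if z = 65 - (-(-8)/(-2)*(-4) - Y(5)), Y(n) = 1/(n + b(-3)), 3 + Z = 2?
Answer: 291600/121 ≈ 2409.9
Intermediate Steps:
Z = -1 (Z = -3 + 2 = -1)
b(R) = -3 + R**2 (b(R) = -2 + (R*R - 1) = -2 + (R**2 - 1) = -2 + (-1 + R**2) = -3 + R**2)
Y(n) = 1/(6 + n) (Y(n) = 1/(n + (-3 + (-3)**2)) = 1/(n + (-3 + 9)) = 1/(n + 6) = 1/(6 + n))
z = 540/11 (z = 65 - (-(-8)/(-2)*(-4) - 1/(6 + 5)) = 65 - (-(-8)*(-1)/2*(-4) - 1/11) = 65 - (-2*2*(-4) - 1*1/11) = 65 - (-4*(-4) - 1/11) = 65 - (16 - 1/11) = 65 - 1*175/11 = 65 - 175/11 = 540/11 ≈ 49.091)
z**2 = (540/11)**2 = 291600/121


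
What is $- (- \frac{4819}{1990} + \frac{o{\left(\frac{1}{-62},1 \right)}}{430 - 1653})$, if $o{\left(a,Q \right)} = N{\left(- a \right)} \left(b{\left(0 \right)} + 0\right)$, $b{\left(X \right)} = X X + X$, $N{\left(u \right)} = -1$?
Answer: $\frac{4819}{1990} \approx 2.4216$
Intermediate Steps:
$b{\left(X \right)} = X + X^{2}$ ($b{\left(X \right)} = X^{2} + X = X + X^{2}$)
$o{\left(a,Q \right)} = 0$ ($o{\left(a,Q \right)} = - (0 \left(1 + 0\right) + 0) = - (0 \cdot 1 + 0) = - (0 + 0) = \left(-1\right) 0 = 0$)
$- (- \frac{4819}{1990} + \frac{o{\left(\frac{1}{-62},1 \right)}}{430 - 1653}) = - (- \frac{4819}{1990} + \frac{0}{430 - 1653}) = - (\left(-4819\right) \frac{1}{1990} + \frac{0}{430 - 1653}) = - (- \frac{4819}{1990} + \frac{0}{-1223}) = - (- \frac{4819}{1990} + 0 \left(- \frac{1}{1223}\right)) = - (- \frac{4819}{1990} + 0) = \left(-1\right) \left(- \frac{4819}{1990}\right) = \frac{4819}{1990}$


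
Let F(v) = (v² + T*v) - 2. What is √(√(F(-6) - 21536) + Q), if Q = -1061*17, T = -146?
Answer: √(-18037 + I*√20626) ≈ 0.5347 + 134.3*I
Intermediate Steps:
Q = -18037
F(v) = -2 + v² - 146*v (F(v) = (v² - 146*v) - 2 = -2 + v² - 146*v)
√(√(F(-6) - 21536) + Q) = √(√((-2 + (-6)² - 146*(-6)) - 21536) - 18037) = √(√((-2 + 36 + 876) - 21536) - 18037) = √(√(910 - 21536) - 18037) = √(√(-20626) - 18037) = √(I*√20626 - 18037) = √(-18037 + I*√20626)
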